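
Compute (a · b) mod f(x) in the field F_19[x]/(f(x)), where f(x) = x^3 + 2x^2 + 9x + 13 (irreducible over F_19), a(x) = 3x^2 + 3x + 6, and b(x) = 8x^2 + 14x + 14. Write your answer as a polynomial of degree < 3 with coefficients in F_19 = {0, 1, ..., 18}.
a · b ≡ 13x^2 + 13x + 2 (mod f(x))

Multiply in F_19[x]: a(x)·b(x) = (3x^2 + 3x + 6)·(8x^2 + 14x + 14) = 5x^4 + 9x^3 + 18x^2 + 12x + 8. This has degree ≥ 3, so divide by f(x) over F_19: 5x^4 + 9x^3 + 18x^2 + 12x + 8 = (5x + 18)·(x^3 + 2x^2 + 9x + 13) + (13x^2 + 13x + 2). Hence a·b ≡ 13x^2 + 13x + 2 (mod f). (F_19[x]/(f) is a field with 19^3 = 6859 elements since f is irreducible of degree 3.)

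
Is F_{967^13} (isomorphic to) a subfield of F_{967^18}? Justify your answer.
No: F_{967^13} is not a subfield of F_{967^18}

F_{p^m} embeds in F_{p^n} iff m | n. Here 13 ∤ 18 (since 18 = 1·13 + 5 with remainder 5 ≠ 0), so F_{967^13} is not a subfield of F_{967^18}. Equivalently: if it were, the tower law would give 13 = [F_{967^13}:F_967] dividing [F_{967^18}:F_967] = 18, contradiction.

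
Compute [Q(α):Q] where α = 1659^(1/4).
[Q(α):Q] = 4

α is a root of x^4 - 1659. By Eisenstein's criterion at the prime p = 3 (which divides the constant term 1659 but p^2 = 9 does not, since 1659 is squarefree), x^4 - 1659 is irreducible over Q. Hence [Q(α):Q] = 4.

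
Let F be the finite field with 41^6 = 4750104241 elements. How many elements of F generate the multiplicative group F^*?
There are φ(4750104240) = 1083124224 primitive elements

F_q^* is cyclic of order q - 1 = 4750104240. A cyclic group of order m has exactly φ(m) generators. Here m = 4750104240 = 2^4 · 3^2 · 5 · 7 · 547 · 1723, so the number of primitive elements is φ(4750104240) = 1083124224.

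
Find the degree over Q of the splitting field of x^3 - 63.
[K : Q] = 6

The roots of x^3 - 63 are ∛63, ω∛63, ω^2∛63 where ω = e^(2πi/3) is a primitive cube root of unity, so K = Q(∛63, ω). Now [Q(∛63):Q] = 3 (since 63 is not a perfect cube, x^3 - 63 is irreducible) and [Q(ω):Q] = 2. Both 2 and 3 divide [K:Q], and [K:Q] ≤ 3·2 = 6, so [K:Q] = 6. (Equivalently: Q(∛63) ⊂ R but ω ∉ R, so [K : Q(∛63)] = 2.)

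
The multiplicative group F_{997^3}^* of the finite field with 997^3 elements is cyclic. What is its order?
|F_{997^3}^*| = 991026972

F_{997^3} has 997^3 = 991026973 elements; its multiplicative group consists of all nonzero elements, so |F_{997^3}^*| = 991026973 - 1 = 991026972. (It is cyclic since any finite subgroup of the multiplicative group of a field is cyclic.)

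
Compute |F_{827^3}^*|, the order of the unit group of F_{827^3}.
|F_{827^3}^*| = 565609282

F_{827^3} has 827^3 = 565609283 elements; its multiplicative group consists of all nonzero elements, so |F_{827^3}^*| = 565609283 - 1 = 565609282. (It is cyclic since any finite subgroup of the multiplicative group of a field is cyclic.)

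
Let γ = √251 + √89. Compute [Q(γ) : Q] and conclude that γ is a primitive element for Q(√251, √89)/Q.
[Q(γ) : Q] = 4 (equivalently, Q(γ) = Q(√251, √89))

Obviously Q(γ) ⊆ Q(√251, √89), and [Q(√251, √89):Q] = 4 (since 251, 89 are distinct squarefree integers > 1 with 22339 not a perfect square). To show equality we compute the minimal polynomial of γ. From γ = √251 + √89: γ^2 = 251 + 2√(22339) + 89 = 340 + 2√(22339), so γ^2 - 340 = 2√(22339); squaring, (γ^2 - 340)^2 = 4·22339, i.e. γ^4 - 680γ^2 + 115600 - 89356 = 0, i.e. γ^4 - 680γ^2 + 26244 = 0. So γ is a root of x^4 - 680x^2 + 26244. This polynomial is irreducible over Q: it has no rational root (each ±√251 ± √89 is irrational), and any factorization into two quadratics over Q would force √(22339) ∈ Q (pairing opposite roots) or √251, √89 ∈ Q (other pairings), all impossible. Hence [Q(γ):Q] = 4 = [Q(√251, √89):Q], so Q(γ) = Q(√251, √89).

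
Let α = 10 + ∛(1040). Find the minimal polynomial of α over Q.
m_α(x) = x^3 - 30x^2 + 300x - 2040

Set β = α - 10 = ∛(1040), so β^3 = 1040. Then (α - 10)^3 - 1040 = 0, i.e. α is a root of g(x) = (x - 10)^3 - 1040 = x^3 - 30x^2 + 300x - 2040. Since g(x) = h(x - 10) where h(x) = x^3 - 1040, and h is irreducible over Q (because 1040 is not a perfect cube, so h has no rational root, and a monic cubic with no rational root is irreducible), g is also irreducible (irreducibility is preserved under the substitution x → x - 10). Hence m_α(x) = x^3 - 30x^2 + 300x - 2040.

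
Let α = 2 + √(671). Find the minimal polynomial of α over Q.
m_α(x) = x^2 - 4x - 667

From α - 2 = √(671), squaring gives (α - 2)^2 = 671, i.e. α^2 - 4α + 4 = 671, so α^2 - 4α - 667 = 0. The discriminant of x^2 - 4x - 667 is (-4)^2 - 4·(-667) = 16 + 2668 = 2684, and 4·(671) is not a perfect square in Q since 671 is squarefree and ≠ 1. Hence x^2 - 4x - 667 is irreducible over Q and is the minimal polynomial of α.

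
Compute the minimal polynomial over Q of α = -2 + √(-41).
m_α(x) = x^2 + 4x + 45

From α + 2 = √(-41), squaring gives (α + 2)^2 = -41, i.e. α^2 + 4α + 4 = -41, so α^2 + 4α + 45 = 0. The discriminant of x^2 + 4x + 45 is (4)^2 - 4·(45) = 16 - 180 = -164, and 4·(-41) is not a perfect square in Q since -41 is squarefree and ≠ 1. Hence x^2 + 4x + 45 is irreducible over Q and is the minimal polynomial of α.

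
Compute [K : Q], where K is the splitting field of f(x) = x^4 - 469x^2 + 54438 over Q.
[K : Q] = 4

Solving the quadratic in x^2: x^2 = (469 ± √(469^2 - 4·54438))/2 = (469 ± √2209)/2 = (469 ± 47)/2, giving x^2 = 258 or x^2 = 211. So f(x) = (x^2 - 258)(x^2 - 211) and the roots of f are ±√258, ±√211. Hence the splitting field is K = Q(√258, √211). Since 258 and 211 are distinct squarefree integers > 1, their product 54438 is not a perfect square, so √211 ∉ Q(√258). By the tower law [K:Q] = [Q(√258,√211):Q(√258)] · [Q(√258):Q] = 2 · 2 = 4.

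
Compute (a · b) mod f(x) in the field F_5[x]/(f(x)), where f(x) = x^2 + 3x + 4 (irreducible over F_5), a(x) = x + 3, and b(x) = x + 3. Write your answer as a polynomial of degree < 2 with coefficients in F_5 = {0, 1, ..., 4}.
a · b ≡ 3x (mod f(x))

Multiply in F_5[x]: a(x)·b(x) = (x + 3)·(x + 3) = x^2 + x + 4. This has degree ≥ 2, so divide by f(x) over F_5: x^2 + x + 4 = (1)·(x^2 + 3x + 4) + (3x). Hence a·b ≡ 3x (mod f). (F_5[x]/(f) is a field with 5^2 = 25 elements since f is irreducible of degree 2.)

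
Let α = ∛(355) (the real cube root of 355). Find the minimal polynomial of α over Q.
m_α(x) = x^3 - 355

α satisfies α^3 = 355, so x^3 - 355 annihilates α. By the rational root test, a rational root p/q (in lowest terms) of x^3 - 355 would satisfy p^3 = 355 q^3, forcing q = 1 and p^3 = 355; but 355 is not a perfect cube, contradiction. A monic cubic over Q with no rational root is irreducible (any nontrivial factorization would include a linear factor). Hence x^3 - 355 is the minimal polynomial of α, and in particular [Q(α):Q] = 3.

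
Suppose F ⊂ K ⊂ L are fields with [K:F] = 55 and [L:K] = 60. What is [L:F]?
[L:F] = 3300

The tower law says that for any tower of field extensions F ⊂ K ⊂ L with finite degrees, [L:F] = [L:K] · [K:F]. Here this gives [L:F] = 60 · 55 = 3300.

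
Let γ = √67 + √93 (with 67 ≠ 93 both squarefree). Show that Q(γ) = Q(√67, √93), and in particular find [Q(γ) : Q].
[Q(γ) : Q] = 4 (equivalently, Q(γ) = Q(√67, √93))

Obviously Q(γ) ⊆ Q(√67, √93), and [Q(√67, √93):Q] = 4 (since 67, 93 are distinct squarefree integers > 1 with 6231 not a perfect square). To show equality we compute the minimal polynomial of γ. From γ = √67 + √93: γ^2 = 67 + 2√(6231) + 93 = 160 + 2√(6231), so γ^2 - 160 = 2√(6231); squaring, (γ^2 - 160)^2 = 4·6231, i.e. γ^4 - 320γ^2 + 25600 - 24924 = 0, i.e. γ^4 - 320γ^2 + 676 = 0. So γ is a root of x^4 - 320x^2 + 676. This polynomial is irreducible over Q: it has no rational root (each ±√67 ± √93 is irrational), and any factorization into two quadratics over Q would force √(6231) ∈ Q (pairing opposite roots) or √67, √93 ∈ Q (other pairings), all impossible. Hence [Q(γ):Q] = 4 = [Q(√67, √93):Q], so Q(γ) = Q(√67, √93).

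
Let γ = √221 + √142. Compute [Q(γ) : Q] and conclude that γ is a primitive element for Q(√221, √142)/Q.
[Q(γ) : Q] = 4 (equivalently, Q(γ) = Q(√221, √142))

Obviously Q(γ) ⊆ Q(√221, √142), and [Q(√221, √142):Q] = 4 (since 221, 142 are distinct squarefree integers > 1 with 31382 not a perfect square). To show equality we compute the minimal polynomial of γ. From γ = √221 + √142: γ^2 = 221 + 2√(31382) + 142 = 363 + 2√(31382), so γ^2 - 363 = 2√(31382); squaring, (γ^2 - 363)^2 = 4·31382, i.e. γ^4 - 726γ^2 + 131769 - 125528 = 0, i.e. γ^4 - 726γ^2 + 6241 = 0. So γ is a root of x^4 - 726x^2 + 6241. This polynomial is irreducible over Q: it has no rational root (each ±√221 ± √142 is irrational), and any factorization into two quadratics over Q would force √(31382) ∈ Q (pairing opposite roots) or √221, √142 ∈ Q (other pairings), all impossible. Hence [Q(γ):Q] = 4 = [Q(√221, √142):Q], so Q(γ) = Q(√221, √142).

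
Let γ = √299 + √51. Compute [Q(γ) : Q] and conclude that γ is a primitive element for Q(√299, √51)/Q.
[Q(γ) : Q] = 4 (equivalently, Q(γ) = Q(√299, √51))

Obviously Q(γ) ⊆ Q(√299, √51), and [Q(√299, √51):Q] = 4 (since 299, 51 are distinct squarefree integers > 1 with 15249 not a perfect square). To show equality we compute the minimal polynomial of γ. From γ = √299 + √51: γ^2 = 299 + 2√(15249) + 51 = 350 + 2√(15249), so γ^2 - 350 = 2√(15249); squaring, (γ^2 - 350)^2 = 4·15249, i.e. γ^4 - 700γ^2 + 122500 - 60996 = 0, i.e. γ^4 - 700γ^2 + 61504 = 0. So γ is a root of x^4 - 700x^2 + 61504. This polynomial is irreducible over Q: it has no rational root (each ±√299 ± √51 is irrational), and any factorization into two quadratics over Q would force √(15249) ∈ Q (pairing opposite roots) or √299, √51 ∈ Q (other pairings), all impossible. Hence [Q(γ):Q] = 4 = [Q(√299, √51):Q], so Q(γ) = Q(√299, √51).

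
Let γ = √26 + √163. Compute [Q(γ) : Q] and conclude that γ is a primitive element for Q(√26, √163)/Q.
[Q(γ) : Q] = 4 (equivalently, Q(γ) = Q(√26, √163))

Obviously Q(γ) ⊆ Q(√26, √163), and [Q(√26, √163):Q] = 4 (since 26, 163 are distinct squarefree integers > 1 with 4238 not a perfect square). To show equality we compute the minimal polynomial of γ. From γ = √26 + √163: γ^2 = 26 + 2√(4238) + 163 = 189 + 2√(4238), so γ^2 - 189 = 2√(4238); squaring, (γ^2 - 189)^2 = 4·4238, i.e. γ^4 - 378γ^2 + 35721 - 16952 = 0, i.e. γ^4 - 378γ^2 + 18769 = 0. So γ is a root of x^4 - 378x^2 + 18769. This polynomial is irreducible over Q: it has no rational root (each ±√26 ± √163 is irrational), and any factorization into two quadratics over Q would force √(4238) ∈ Q (pairing opposite roots) or √26, √163 ∈ Q (other pairings), all impossible. Hence [Q(γ):Q] = 4 = [Q(√26, √163):Q], so Q(γ) = Q(√26, √163).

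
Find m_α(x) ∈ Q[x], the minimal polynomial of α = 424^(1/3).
m_α(x) = x^3 - 424

α satisfies α^3 = 424, so x^3 - 424 annihilates α. By the rational root test, a rational root p/q (in lowest terms) of x^3 - 424 would satisfy p^3 = 424 q^3, forcing q = 1 and p^3 = 424; but 424 is not a perfect cube, contradiction. A monic cubic over Q with no rational root is irreducible (any nontrivial factorization would include a linear factor). Hence x^3 - 424 is the minimal polynomial of α, and in particular [Q(α):Q] = 3.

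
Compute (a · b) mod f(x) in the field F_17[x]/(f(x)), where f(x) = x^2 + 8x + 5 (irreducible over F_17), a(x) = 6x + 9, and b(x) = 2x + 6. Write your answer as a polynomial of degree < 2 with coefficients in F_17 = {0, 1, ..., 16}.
a · b ≡ 9x + 11 (mod f(x))

Multiply in F_17[x]: a(x)·b(x) = (6x + 9)·(2x + 6) = 12x^2 + 3x + 3. This has degree ≥ 2, so divide by f(x) over F_17: 12x^2 + 3x + 3 = (12)·(x^2 + 8x + 5) + (9x + 11). Hence a·b ≡ 9x + 11 (mod f). (F_17[x]/(f) is a field with 17^2 = 289 elements since f is irreducible of degree 2.)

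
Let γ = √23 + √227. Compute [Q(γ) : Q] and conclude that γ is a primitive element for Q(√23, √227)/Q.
[Q(γ) : Q] = 4 (equivalently, Q(γ) = Q(√23, √227))

Obviously Q(γ) ⊆ Q(√23, √227), and [Q(√23, √227):Q] = 4 (since 23, 227 are distinct squarefree integers > 1 with 5221 not a perfect square). To show equality we compute the minimal polynomial of γ. From γ = √23 + √227: γ^2 = 23 + 2√(5221) + 227 = 250 + 2√(5221), so γ^2 - 250 = 2√(5221); squaring, (γ^2 - 250)^2 = 4·5221, i.e. γ^4 - 500γ^2 + 62500 - 20884 = 0, i.e. γ^4 - 500γ^2 + 41616 = 0. So γ is a root of x^4 - 500x^2 + 41616. This polynomial is irreducible over Q: it has no rational root (each ±√23 ± √227 is irrational), and any factorization into two quadratics over Q would force √(5221) ∈ Q (pairing opposite roots) or √23, √227 ∈ Q (other pairings), all impossible. Hence [Q(γ):Q] = 4 = [Q(√23, √227):Q], so Q(γ) = Q(√23, √227).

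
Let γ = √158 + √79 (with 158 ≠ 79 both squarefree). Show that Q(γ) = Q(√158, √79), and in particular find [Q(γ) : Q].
[Q(γ) : Q] = 4 (equivalently, Q(γ) = Q(√158, √79))

Obviously Q(γ) ⊆ Q(√158, √79), and [Q(√158, √79):Q] = 4 (since 158, 79 are distinct squarefree integers > 1 with 12482 not a perfect square). To show equality we compute the minimal polynomial of γ. From γ = √158 + √79: γ^2 = 158 + 2√(12482) + 79 = 237 + 2√(12482), so γ^2 - 237 = 2√(12482); squaring, (γ^2 - 237)^2 = 4·12482, i.e. γ^4 - 474γ^2 + 56169 - 49928 = 0, i.e. γ^4 - 474γ^2 + 6241 = 0. So γ is a root of x^4 - 474x^2 + 6241. This polynomial is irreducible over Q: it has no rational root (each ±√158 ± √79 is irrational), and any factorization into two quadratics over Q would force √(12482) ∈ Q (pairing opposite roots) or √158, √79 ∈ Q (other pairings), all impossible. Hence [Q(γ):Q] = 4 = [Q(√158, √79):Q], so Q(γ) = Q(√158, √79).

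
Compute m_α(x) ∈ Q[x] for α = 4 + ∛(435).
m_α(x) = x^3 - 12x^2 + 48x - 499

Set β = α - 4 = ∛(435), so β^3 = 435. Then (α - 4)^3 - 435 = 0, i.e. α is a root of g(x) = (x - 4)^3 - 435 = x^3 - 12x^2 + 48x - 499. Since g(x) = h(x - 4) where h(x) = x^3 - 435, and h is irreducible over Q (because 435 is not a perfect cube, so h has no rational root, and a monic cubic with no rational root is irreducible), g is also irreducible (irreducibility is preserved under the substitution x → x - 4). Hence m_α(x) = x^3 - 12x^2 + 48x - 499.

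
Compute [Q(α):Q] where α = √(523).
[Q(α):Q] = 2

[Q(α):Q] equals the degree of the minimal polynomial of α. Here α^2 = 523 and x^2 - 523 is irreducible (d = 523 is squarefree, ≠ 1, hence not a square), so deg(m_α) = 2. Thus [Q(α):Q] = 2.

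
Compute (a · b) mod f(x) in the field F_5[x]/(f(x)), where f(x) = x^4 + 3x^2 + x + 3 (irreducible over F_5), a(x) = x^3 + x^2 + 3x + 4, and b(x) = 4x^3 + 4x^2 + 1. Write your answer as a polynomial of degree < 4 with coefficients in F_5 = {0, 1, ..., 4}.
a · b ≡ x^3 + 2 (mod f(x))

Multiply in F_5[x]: a(x)·b(x) = (x^3 + x^2 + 3x + 4)·(4x^3 + 4x^2 + 1) = 4x^6 + 3x^5 + x^4 + 4x^3 + 2x^2 + 3x + 4. This has degree ≥ 4, so divide by f(x) over F_5: 4x^6 + 3x^5 + x^4 + 4x^3 + 2x^2 + 3x + 4 = (4x^2 + 3x + 4)·(x^4 + 3x^2 + x + 3) + (x^3 + 2). Hence a·b ≡ x^3 + 2 (mod f). (F_5[x]/(f) is a field with 5^4 = 625 elements since f is irreducible of degree 4.)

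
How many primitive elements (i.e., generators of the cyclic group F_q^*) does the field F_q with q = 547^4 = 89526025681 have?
There are φ(89526025680) = 18750504960 primitive elements

F_q^* is cyclic of order q - 1 = 89526025680. A cyclic group of order m has exactly φ(m) generators. Here m = 89526025680 = 2^4 · 3 · 5 · 7 · 13 · 137 · 29921, so the number of primitive elements is φ(89526025680) = 18750504960.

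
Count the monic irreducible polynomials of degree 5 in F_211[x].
There are 83645440368 monic irreducible polynomials of degree 5 over F_211

Each element of F_{211^5} that lies in no proper subfield is a root of exactly one monic irreducible of degree 5 over F_211, and each such polynomial has 5 distinct roots in F_{211^5}. By Möbius inversion the count is N_211(5) = (1/5) Σ_{d|5} μ(5/d) · 211^d = (1/5)(μ(5)·211^1 + μ(1)·211^5) = 418227201840/5 = 83645440368.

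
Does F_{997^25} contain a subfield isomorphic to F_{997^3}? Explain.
No: F_{997^3} is not a subfield of F_{997^25}

F_{p^m} embeds in F_{p^n} iff m | n. Here 3 ∤ 25 (since 25 = 8·3 + 1 with remainder 1 ≠ 0), so F_{997^3} is not a subfield of F_{997^25}. Equivalently: if it were, the tower law would give 3 = [F_{997^3}:F_997] dividing [F_{997^25}:F_997] = 25, contradiction.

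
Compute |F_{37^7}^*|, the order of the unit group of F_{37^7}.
|F_{37^7}^*| = 94931877132

F_{37^7} has 37^7 = 94931877133 elements; its multiplicative group consists of all nonzero elements, so |F_{37^7}^*| = 94931877133 - 1 = 94931877132. (It is cyclic since any finite subgroup of the multiplicative group of a field is cyclic.)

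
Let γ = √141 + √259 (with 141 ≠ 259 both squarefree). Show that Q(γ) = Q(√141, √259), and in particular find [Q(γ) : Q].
[Q(γ) : Q] = 4 (equivalently, Q(γ) = Q(√141, √259))

Obviously Q(γ) ⊆ Q(√141, √259), and [Q(√141, √259):Q] = 4 (since 141, 259 are distinct squarefree integers > 1 with 36519 not a perfect square). To show equality we compute the minimal polynomial of γ. From γ = √141 + √259: γ^2 = 141 + 2√(36519) + 259 = 400 + 2√(36519), so γ^2 - 400 = 2√(36519); squaring, (γ^2 - 400)^2 = 4·36519, i.e. γ^4 - 800γ^2 + 160000 - 146076 = 0, i.e. γ^4 - 800γ^2 + 13924 = 0. So γ is a root of x^4 - 800x^2 + 13924. This polynomial is irreducible over Q: it has no rational root (each ±√141 ± √259 is irrational), and any factorization into two quadratics over Q would force √(36519) ∈ Q (pairing opposite roots) or √141, √259 ∈ Q (other pairings), all impossible. Hence [Q(γ):Q] = 4 = [Q(√141, √259):Q], so Q(γ) = Q(√141, √259).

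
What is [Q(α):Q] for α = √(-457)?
[Q(α):Q] = 2

[Q(α):Q] equals the degree of the minimal polynomial of α. Here α^2 = -457 and x^2 + 457 is irreducible (d = -457 is squarefree, ≠ 1, hence not a square), so deg(m_α) = 2. Thus [Q(α):Q] = 2.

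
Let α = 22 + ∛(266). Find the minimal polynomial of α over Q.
m_α(x) = x^3 - 66x^2 + 1452x - 10914

Set β = α - 22 = ∛(266), so β^3 = 266. Then (α - 22)^3 - 266 = 0, i.e. α is a root of g(x) = (x - 22)^3 - 266 = x^3 - 66x^2 + 1452x - 10914. Since g(x) = h(x - 22) where h(x) = x^3 - 266, and h is irreducible over Q (because 266 is not a perfect cube, so h has no rational root, and a monic cubic with no rational root is irreducible), g is also irreducible (irreducibility is preserved under the substitution x → x - 22). Hence m_α(x) = x^3 - 66x^2 + 1452x - 10914.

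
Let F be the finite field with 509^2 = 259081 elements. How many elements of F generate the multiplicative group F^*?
There are φ(259080) = 64512 primitive elements

F_q^* is cyclic of order q - 1 = 259080. A cyclic group of order m has exactly φ(m) generators. Here m = 259080 = 2^3 · 3 · 5 · 17 · 127, so the number of primitive elements is φ(259080) = 64512.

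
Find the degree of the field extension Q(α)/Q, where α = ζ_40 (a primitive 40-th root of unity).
[Q(α):Q] = 16

The minimal polynomial of ζ_40 over Q is the 40-th cyclotomic polynomial Φ_40(x), which is irreducible over Q and has degree φ(40) = 16. Hence [Q(α):Q] = φ(40) = 16.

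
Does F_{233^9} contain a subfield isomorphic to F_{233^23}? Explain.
No: F_{233^23} is not a subfield of F_{233^9}

F_{p^m} embeds in F_{p^n} iff m | n. Here 23 ∤ 9 (since 9 = 0·23 + 9 with remainder 9 ≠ 0), so F_{233^23} is not a subfield of F_{233^9}. Equivalently: if it were, the tower law would give 23 = [F_{233^23}:F_233] dividing [F_{233^9}:F_233] = 9, contradiction.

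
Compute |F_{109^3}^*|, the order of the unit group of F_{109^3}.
|F_{109^3}^*| = 1295028

F_{109^3} has 109^3 = 1295029 elements; its multiplicative group consists of all nonzero elements, so |F_{109^3}^*| = 1295029 - 1 = 1295028. (It is cyclic since any finite subgroup of the multiplicative group of a field is cyclic.)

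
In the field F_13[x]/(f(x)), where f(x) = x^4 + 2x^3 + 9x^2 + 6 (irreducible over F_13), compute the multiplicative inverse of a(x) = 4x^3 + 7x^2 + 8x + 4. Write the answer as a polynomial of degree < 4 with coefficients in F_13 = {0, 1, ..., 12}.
a(x)^(-1) ≡ 8x^3 + 5x^2 + 12x + 3 (mod f(x))

Since f is irreducible over F_13, F_13[x]/(f) is a field and a(x) ≠ 0 has an inverse. Apply the extended Euclidean algorithm to f(x) and a(x) in F_13[x]: f(x) = (10x + 9)·a(x) + (9x^2 + 5x + 9);  a(x) = (12x + 10)·(9x^2 + 5x + 9) + (6x + 5);  (9x^2 + 5x + 9) = (8x + 5)·(6x + 5) + (10). The last nonzero remainder is the constant 10 = gcd(f, a) in F_13. Back-substituting through the division chain expresses 10 = s(x)·a(x) + t(x)·f(x) with s(x) ≡ 2x^3 + 11x^2 + 3x + 4 (mod f), so (2x^3 + 11x^2 + 3x + 4)·a(x) ≡ 10 (mod f). Multiplying by 10^(-1) ≡ 4 in F_13 gives a(x)^(-1) ≡ 4·(2x^3 + 11x^2 + 3x + 4) ≡ 8x^3 + 5x^2 + 12x + 3 (mod f). Check: (4x^3 + 7x^2 + 8x + 4)·(8x^3 + 5x^2 + 12x + 3) = 6x^6 + 11x^5 + 4x^4 + 12x^3 + 7x^2 + 7x + 12 ≡ 1 (mod x^4 + 2x^3 + 9x^2 + 6).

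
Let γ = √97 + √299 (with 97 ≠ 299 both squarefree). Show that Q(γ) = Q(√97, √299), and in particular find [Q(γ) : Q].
[Q(γ) : Q] = 4 (equivalently, Q(γ) = Q(√97, √299))

Obviously Q(γ) ⊆ Q(√97, √299), and [Q(√97, √299):Q] = 4 (since 97, 299 are distinct squarefree integers > 1 with 29003 not a perfect square). To show equality we compute the minimal polynomial of γ. From γ = √97 + √299: γ^2 = 97 + 2√(29003) + 299 = 396 + 2√(29003), so γ^2 - 396 = 2√(29003); squaring, (γ^2 - 396)^2 = 4·29003, i.e. γ^4 - 792γ^2 + 156816 - 116012 = 0, i.e. γ^4 - 792γ^2 + 40804 = 0. So γ is a root of x^4 - 792x^2 + 40804. This polynomial is irreducible over Q: it has no rational root (each ±√97 ± √299 is irrational), and any factorization into two quadratics over Q would force √(29003) ∈ Q (pairing opposite roots) or √97, √299 ∈ Q (other pairings), all impossible. Hence [Q(γ):Q] = 4 = [Q(√97, √299):Q], so Q(γ) = Q(√97, √299).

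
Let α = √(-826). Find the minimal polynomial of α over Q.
m_α(x) = x^2 + 826

α satisfies α^2 + 826 = 0, so x^2 + 826 annihilates α. Since d = -826 is squarefree and ≠ 1, it is not a perfect square in Q, so x^2 + 826 has no rational root and is therefore irreducible over Q (a degree-2 polynomial over a field is irreducible iff it has no root). Hence m_α(x) = x^2 + 826.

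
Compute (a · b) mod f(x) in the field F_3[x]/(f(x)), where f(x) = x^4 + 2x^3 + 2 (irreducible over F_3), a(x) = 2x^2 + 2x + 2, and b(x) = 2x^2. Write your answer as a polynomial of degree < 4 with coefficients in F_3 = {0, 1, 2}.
a · b ≡ 2x^3 + x^2 + 1 (mod f(x))

Multiply in F_3[x]: a(x)·b(x) = (2x^2 + 2x + 2)·(2x^2) = x^4 + x^3 + x^2. This has degree ≥ 4, so divide by f(x) over F_3: x^4 + x^3 + x^2 = (1)·(x^4 + 2x^3 + 2) + (2x^3 + x^2 + 1). Hence a·b ≡ 2x^3 + x^2 + 1 (mod f). (F_3[x]/(f) is a field with 3^4 = 81 elements since f is irreducible of degree 4.)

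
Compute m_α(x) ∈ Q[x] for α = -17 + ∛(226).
m_α(x) = x^3 + 51x^2 + 867x + 4687

Set β = α + 17 = ∛(226), so β^3 = 226. Then (α + 17)^3 - 226 = 0, i.e. α is a root of g(x) = (x + 17)^3 - 226 = x^3 + 51x^2 + 867x + 4687. Since g(x) = h(x + 17) where h(x) = x^3 - 226, and h is irreducible over Q (because 226 is not a perfect cube, so h has no rational root, and a monic cubic with no rational root is irreducible), g is also irreducible (irreducibility is preserved under the substitution x → x + 17). Hence m_α(x) = x^3 + 51x^2 + 867x + 4687.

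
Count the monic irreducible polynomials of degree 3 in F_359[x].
There are 15422640 monic irreducible polynomials of degree 3 over F_359

Each element of F_{359^3} that lies in no proper subfield is a root of exactly one monic irreducible of degree 3 over F_359, and each such polynomial has 3 distinct roots in F_{359^3}. By Möbius inversion the count is N_359(3) = (1/3) Σ_{d|3} μ(3/d) · 359^d = (1/3)(μ(3)·359^1 + μ(1)·359^3) = 46267920/3 = 15422640.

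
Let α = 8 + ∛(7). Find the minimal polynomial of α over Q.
m_α(x) = x^3 - 24x^2 + 192x - 519

Set β = α - 8 = ∛(7), so β^3 = 7. Then (α - 8)^3 - 7 = 0, i.e. α is a root of g(x) = (x - 8)^3 - 7 = x^3 - 24x^2 + 192x - 519. Since g(x) = h(x - 8) where h(x) = x^3 - 7, and h is irreducible over Q (because 7 is not a perfect cube, so h has no rational root, and a monic cubic with no rational root is irreducible), g is also irreducible (irreducibility is preserved under the substitution x → x - 8). Hence m_α(x) = x^3 - 24x^2 + 192x - 519.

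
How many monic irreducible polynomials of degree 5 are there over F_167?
There are 25978397088 monic irreducible polynomials of degree 5 over F_167

Each element of F_{167^5} that lies in no proper subfield is a root of exactly one monic irreducible of degree 5 over F_167, and each such polynomial has 5 distinct roots in F_{167^5}. By Möbius inversion the count is N_167(5) = (1/5) Σ_{d|5} μ(5/d) · 167^d = (1/5)(μ(5)·167^1 + μ(1)·167^5) = 129891985440/5 = 25978397088.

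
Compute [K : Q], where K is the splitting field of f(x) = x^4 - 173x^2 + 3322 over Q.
[K : Q] = 4

Solving the quadratic in x^2: x^2 = (173 ± √(173^2 - 4·3322))/2 = (173 ± √16641)/2 = (173 ± 129)/2, giving x^2 = 151 or x^2 = 22. So f(x) = (x^2 - 151)(x^2 - 22) and the roots of f are ±√151, ±√22. Hence the splitting field is K = Q(√151, √22). Since 151 and 22 are distinct squarefree integers > 1, their product 3322 is not a perfect square, so √22 ∉ Q(√151). By the tower law [K:Q] = [Q(√151,√22):Q(√151)] · [Q(√151):Q] = 2 · 2 = 4.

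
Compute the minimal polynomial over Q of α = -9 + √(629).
m_α(x) = x^2 + 18x - 548

From α + 9 = √(629), squaring gives (α + 9)^2 = 629, i.e. α^2 + 18α + 81 = 629, so α^2 + 18α - 548 = 0. The discriminant of x^2 + 18x - 548 is (18)^2 - 4·(-548) = 324 + 2192 = 2516, and 4·(629) is not a perfect square in Q since 629 is squarefree and ≠ 1. Hence x^2 + 18x - 548 is irreducible over Q and is the minimal polynomial of α.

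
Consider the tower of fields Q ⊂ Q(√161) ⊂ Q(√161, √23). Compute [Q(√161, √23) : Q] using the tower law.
[Q(√161, √23) : Q] = 4

[Q(√161):Q] = 2 (min poly x^2 - 161, irreducible since 161 is squarefree > 1). For the top step, suppose √23 ∈ Q(√161), say √23 = c + d√161 with c, d ∈ Q. Squaring: 23 = c^2 + 161d^2 + 2cd√161. Since √161 ∉ Q this forces 2cd = 0. If d = 0 then √23 = c ∈ Q, contradicting 23 squarefree > 1. If c = 0 then 23 = 161d^2, so 161·23 = (161d)^2 is a perfect square in Q — but 161·23 = 3703 is not a perfect square (since 161 and 23 are distinct squarefree integers). Contradiction. Hence √23 ∉ Q(√161), so x^2 - 23 stays irreducible over Q(√161) and [Q(√161, √23) : Q(√161)] = 2. By the tower law, [Q(√161, √23) : Q] = 2 · 2 = 4.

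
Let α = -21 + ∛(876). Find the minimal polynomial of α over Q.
m_α(x) = x^3 + 63x^2 + 1323x + 8385

Set β = α + 21 = ∛(876), so β^3 = 876. Then (α + 21)^3 - 876 = 0, i.e. α is a root of g(x) = (x + 21)^3 - 876 = x^3 + 63x^2 + 1323x + 8385. Since g(x) = h(x + 21) where h(x) = x^3 - 876, and h is irreducible over Q (because 876 is not a perfect cube, so h has no rational root, and a monic cubic with no rational root is irreducible), g is also irreducible (irreducibility is preserved under the substitution x → x + 21). Hence m_α(x) = x^3 + 63x^2 + 1323x + 8385.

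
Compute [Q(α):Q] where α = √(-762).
[Q(α):Q] = 2

[Q(α):Q] equals the degree of the minimal polynomial of α. Here α^2 = -762 and x^2 + 762 is irreducible (d = -762 is squarefree, ≠ 1, hence not a square), so deg(m_α) = 2. Thus [Q(α):Q] = 2.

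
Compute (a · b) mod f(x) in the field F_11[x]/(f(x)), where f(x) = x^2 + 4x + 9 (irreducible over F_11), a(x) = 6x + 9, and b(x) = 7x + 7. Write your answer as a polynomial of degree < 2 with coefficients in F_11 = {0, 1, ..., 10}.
a · b ≡ 3x + 4 (mod f(x))

Multiply in F_11[x]: a(x)·b(x) = (6x + 9)·(7x + 7) = 9x^2 + 6x + 8. This has degree ≥ 2, so divide by f(x) over F_11: 9x^2 + 6x + 8 = (9)·(x^2 + 4x + 9) + (3x + 4). Hence a·b ≡ 3x + 4 (mod f). (F_11[x]/(f) is a field with 11^2 = 121 elements since f is irreducible of degree 2.)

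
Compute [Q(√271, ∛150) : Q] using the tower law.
[Q(√271, ∛150) : Q] = 6

Let L = Q(√271, ∛150). Since Q(√271) ⊂ L and [Q(√271):Q] = 2, the tower law gives 2 | [L:Q]. Likewise Q(∛150) ⊂ L with [Q(∛150):Q] = 3 (because 150 is not a perfect cube), so 3 | [L:Q]. As gcd(2,3) = 1, [L:Q] is divisible by 6. Conversely L is generated over Q by √271 and ∛150, so [L:Q] ≤ 2·3 = 6. Therefore [Q(√271, ∛150) : Q] = 6.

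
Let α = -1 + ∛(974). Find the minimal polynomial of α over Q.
m_α(x) = x^3 + 3x^2 + 3x - 973

Set β = α + 1 = ∛(974), so β^3 = 974. Then (α + 1)^3 - 974 = 0, i.e. α is a root of g(x) = (x + 1)^3 - 974 = x^3 + 3x^2 + 3x - 973. Since g(x) = h(x + 1) where h(x) = x^3 - 974, and h is irreducible over Q (because 974 is not a perfect cube, so h has no rational root, and a monic cubic with no rational root is irreducible), g is also irreducible (irreducibility is preserved under the substitution x → x + 1). Hence m_α(x) = x^3 + 3x^2 + 3x - 973.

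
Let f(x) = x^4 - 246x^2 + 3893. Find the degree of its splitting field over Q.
[K : Q] = 4

Solving the quadratic in x^2: x^2 = (246 ± √(246^2 - 4·3893))/2 = (246 ± √44944)/2 = (246 ± 212)/2, giving x^2 = 17 or x^2 = 229. So f(x) = (x^2 - 17)(x^2 - 229) and the roots of f are ±√17, ±√229. Hence the splitting field is K = Q(√17, √229). Since 17 and 229 are distinct squarefree integers > 1, their product 3893 is not a perfect square, so √229 ∉ Q(√17). By the tower law [K:Q] = [Q(√17,√229):Q(√17)] · [Q(√17):Q] = 2 · 2 = 4.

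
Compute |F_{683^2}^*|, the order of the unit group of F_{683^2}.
|F_{683^2}^*| = 466488

F_{683^2} has 683^2 = 466489 elements; its multiplicative group consists of all nonzero elements, so |F_{683^2}^*| = 466489 - 1 = 466488. (It is cyclic since any finite subgroup of the multiplicative group of a field is cyclic.)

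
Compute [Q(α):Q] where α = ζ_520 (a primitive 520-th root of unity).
[Q(α):Q] = 192

The minimal polynomial of ζ_520 over Q is the 520-th cyclotomic polynomial Φ_520(x), which is irreducible over Q and has degree φ(520) = 192. Hence [Q(α):Q] = φ(520) = 192.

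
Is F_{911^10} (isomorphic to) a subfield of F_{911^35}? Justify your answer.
No: F_{911^10} is not a subfield of F_{911^35}

F_{p^m} embeds in F_{p^n} iff m | n. Here 10 ∤ 35 (since 35 = 3·10 + 5 with remainder 5 ≠ 0), so F_{911^10} is not a subfield of F_{911^35}. Equivalently: if it were, the tower law would give 10 = [F_{911^10}:F_911] dividing [F_{911^35}:F_911] = 35, contradiction.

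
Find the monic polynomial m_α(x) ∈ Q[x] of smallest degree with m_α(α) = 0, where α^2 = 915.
m_α(x) = x^2 - 915

α satisfies α^2 - 915 = 0, so x^2 - 915 annihilates α. Since d = 915 is squarefree and ≠ 1, it is not a perfect square in Q, so x^2 - 915 has no rational root and is therefore irreducible over Q (a degree-2 polynomial over a field is irreducible iff it has no root). Hence m_α(x) = x^2 - 915.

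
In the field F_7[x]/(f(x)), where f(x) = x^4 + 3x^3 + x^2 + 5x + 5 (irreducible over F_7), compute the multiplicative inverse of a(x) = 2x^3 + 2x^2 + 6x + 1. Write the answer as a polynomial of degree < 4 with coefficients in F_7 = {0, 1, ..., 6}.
a(x)^(-1) ≡ 2x^3 + 4x + 5 (mod f(x))

Since f is irreducible over F_7, F_7[x]/(f) is a field and a(x) ≠ 0 has an inverse. Apply the extended Euclidean algorithm to f(x) and a(x) in F_7[x]: f(x) = (4x + 1)·a(x) + (3x^2 + 2x + 4);  a(x) = (3x + 1)·(3x^2 + 2x + 4) + (6x + 4);  (3x^2 + 2x + 4) = (4x)·(6x + 4) + (4). The last nonzero remainder is the constant 4 = gcd(f, a) in F_7. Back-substituting through the division chain expresses 4 = s(x)·a(x) + t(x)·f(x) with s(x) ≡ x^3 + 2x + 6 (mod f), so (x^3 + 2x + 6)·a(x) ≡ 4 (mod f). Multiplying by 4^(-1) ≡ 2 in F_7 gives a(x)^(-1) ≡ 2·(x^3 + 2x + 6) ≡ 2x^3 + 4x + 5 (mod f). Check: (2x^3 + 2x^2 + 6x + 1)·(2x^3 + 4x + 5) = 4x^6 + 4x^5 + 6x^4 + 6x^3 + 6x^2 + 6x + 5 ≡ 1 (mod x^4 + 3x^3 + x^2 + 5x + 5).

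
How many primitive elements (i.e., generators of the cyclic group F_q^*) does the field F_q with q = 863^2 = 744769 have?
There are φ(744768) = 247680 primitive elements

F_q^* is cyclic of order q - 1 = 744768. A cyclic group of order m has exactly φ(m) generators. Here m = 744768 = 2^6 · 3^3 · 431, so the number of primitive elements is φ(744768) = 247680.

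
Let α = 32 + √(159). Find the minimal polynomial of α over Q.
m_α(x) = x^2 - 64x + 865

From α - 32 = √(159), squaring gives (α - 32)^2 = 159, i.e. α^2 - 64α + 1024 = 159, so α^2 - 64α + 865 = 0. The discriminant of x^2 - 64x + 865 is (-64)^2 - 4·(865) = 4096 - 3460 = 636, and 4·(159) is not a perfect square in Q since 159 is squarefree and ≠ 1. Hence x^2 - 64x + 865 is irreducible over Q and is the minimal polynomial of α.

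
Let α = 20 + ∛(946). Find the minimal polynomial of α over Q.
m_α(x) = x^3 - 60x^2 + 1200x - 8946

Set β = α - 20 = ∛(946), so β^3 = 946. Then (α - 20)^3 - 946 = 0, i.e. α is a root of g(x) = (x - 20)^3 - 946 = x^3 - 60x^2 + 1200x - 8946. Since g(x) = h(x - 20) where h(x) = x^3 - 946, and h is irreducible over Q (because 946 is not a perfect cube, so h has no rational root, and a monic cubic with no rational root is irreducible), g is also irreducible (irreducibility is preserved under the substitution x → x - 20). Hence m_α(x) = x^3 - 60x^2 + 1200x - 8946.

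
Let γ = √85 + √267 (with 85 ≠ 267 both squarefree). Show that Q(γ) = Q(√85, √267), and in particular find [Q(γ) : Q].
[Q(γ) : Q] = 4 (equivalently, Q(γ) = Q(√85, √267))

Obviously Q(γ) ⊆ Q(√85, √267), and [Q(√85, √267):Q] = 4 (since 85, 267 are distinct squarefree integers > 1 with 22695 not a perfect square). To show equality we compute the minimal polynomial of γ. From γ = √85 + √267: γ^2 = 85 + 2√(22695) + 267 = 352 + 2√(22695), so γ^2 - 352 = 2√(22695); squaring, (γ^2 - 352)^2 = 4·22695, i.e. γ^4 - 704γ^2 + 123904 - 90780 = 0, i.e. γ^4 - 704γ^2 + 33124 = 0. So γ is a root of x^4 - 704x^2 + 33124. This polynomial is irreducible over Q: it has no rational root (each ±√85 ± √267 is irrational), and any factorization into two quadratics over Q would force √(22695) ∈ Q (pairing opposite roots) or √85, √267 ∈ Q (other pairings), all impossible. Hence [Q(γ):Q] = 4 = [Q(√85, √267):Q], so Q(γ) = Q(√85, √267).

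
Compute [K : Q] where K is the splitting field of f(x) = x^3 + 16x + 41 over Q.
[K : Q] = 6

By the rational root test, any rational root of the monic integer polynomial f(x) = x^3 + 16x + 41 must be an integer dividing the constant term 41, i.e. one of ±{1, 41}. Evaluating: f(1) = 58, f(-1) = 24, f(41) = 69618, f(-41) = -69536; none is 0, so f has no rational root and is therefore irreducible over Q (a cubic with no linear factor over a field is irreducible). For an irreducible cubic, the Galois group is A_3 or S_3 according as the discriminant disc(f) = -4a^3 - 27b^2 = -4·(16)^3 - 27·(41)^2 = -61771 is or is not a square in Q. Here disc(f) = -61771 is not a perfect square in Q, so the Galois group of f over Q is not contained in A_3 and must be all of S_3. The splitting field has degree |S_3| = 6 over Q, so [K : Q] = 6.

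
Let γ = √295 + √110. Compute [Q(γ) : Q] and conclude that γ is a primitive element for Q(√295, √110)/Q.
[Q(γ) : Q] = 4 (equivalently, Q(γ) = Q(√295, √110))

Obviously Q(γ) ⊆ Q(√295, √110), and [Q(√295, √110):Q] = 4 (since 295, 110 are distinct squarefree integers > 1 with 32450 not a perfect square). To show equality we compute the minimal polynomial of γ. From γ = √295 + √110: γ^2 = 295 + 2√(32450) + 110 = 405 + 2√(32450), so γ^2 - 405 = 2√(32450); squaring, (γ^2 - 405)^2 = 4·32450, i.e. γ^4 - 810γ^2 + 164025 - 129800 = 0, i.e. γ^4 - 810γ^2 + 34225 = 0. So γ is a root of x^4 - 810x^2 + 34225. This polynomial is irreducible over Q: it has no rational root (each ±√295 ± √110 is irrational), and any factorization into two quadratics over Q would force √(32450) ∈ Q (pairing opposite roots) or √295, √110 ∈ Q (other pairings), all impossible. Hence [Q(γ):Q] = 4 = [Q(√295, √110):Q], so Q(γ) = Q(√295, √110).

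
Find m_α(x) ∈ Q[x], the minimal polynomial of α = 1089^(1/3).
m_α(x) = x^3 - 1089

α satisfies α^3 = 1089, so x^3 - 1089 annihilates α. By the rational root test, a rational root p/q (in lowest terms) of x^3 - 1089 would satisfy p^3 = 1089 q^3, forcing q = 1 and p^3 = 1089; but 1089 is not a perfect cube, contradiction. A monic cubic over Q with no rational root is irreducible (any nontrivial factorization would include a linear factor). Hence x^3 - 1089 is the minimal polynomial of α, and in particular [Q(α):Q] = 3.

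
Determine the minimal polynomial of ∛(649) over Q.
m_α(x) = x^3 - 649

α satisfies α^3 = 649, so x^3 - 649 annihilates α. By the rational root test, a rational root p/q (in lowest terms) of x^3 - 649 would satisfy p^3 = 649 q^3, forcing q = 1 and p^3 = 649; but 649 is not a perfect cube, contradiction. A monic cubic over Q with no rational root is irreducible (any nontrivial factorization would include a linear factor). Hence x^3 - 649 is the minimal polynomial of α, and in particular [Q(α):Q] = 3.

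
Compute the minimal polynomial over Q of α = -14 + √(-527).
m_α(x) = x^2 + 28x + 723

From α + 14 = √(-527), squaring gives (α + 14)^2 = -527, i.e. α^2 + 28α + 196 = -527, so α^2 + 28α + 723 = 0. The discriminant of x^2 + 28x + 723 is (28)^2 - 4·(723) = 784 - 2892 = -2108, and 4·(-527) is not a perfect square in Q since -527 is squarefree and ≠ 1. Hence x^2 + 28x + 723 is irreducible over Q and is the minimal polynomial of α.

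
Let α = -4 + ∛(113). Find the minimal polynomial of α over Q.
m_α(x) = x^3 + 12x^2 + 48x - 49

Set β = α + 4 = ∛(113), so β^3 = 113. Then (α + 4)^3 - 113 = 0, i.e. α is a root of g(x) = (x + 4)^3 - 113 = x^3 + 12x^2 + 48x - 49. Since g(x) = h(x + 4) where h(x) = x^3 - 113, and h is irreducible over Q (because 113 is not a perfect cube, so h has no rational root, and a monic cubic with no rational root is irreducible), g is also irreducible (irreducibility is preserved under the substitution x → x + 4). Hence m_α(x) = x^3 + 12x^2 + 48x - 49.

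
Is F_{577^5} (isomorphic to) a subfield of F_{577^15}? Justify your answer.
Yes: F_{577^5} is a subfield of F_{577^15}

F_{p^m} embeds in F_{p^n} iff m | n (since F_{p^n} is the splitting field of x^(p^n) - x, and F_{p^m} ⊂ F_{p^n} forces p^n to be a power of p^m, i.e. m | n; conversely if m | n then every root of x^(p^m) - x is a root of x^(p^n) - x). Here 5 | 15 (since 15 = 3·5), so F_{577^5} is a subfield of F_{577^15}, and [F_{577^15} : F_{577^5}] = 15/5 = 3.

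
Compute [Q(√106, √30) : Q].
[Q(√106, √30) : Q] = 4

[Q(√106):Q] = 2 (min poly x^2 - 106, irreducible since 106 is squarefree > 1). For the top step, suppose √30 ∈ Q(√106), say √30 = c + d√106 with c, d ∈ Q. Squaring: 30 = c^2 + 106d^2 + 2cd√106. Since √106 ∉ Q this forces 2cd = 0. If d = 0 then √30 = c ∈ Q, contradicting 30 squarefree > 1. If c = 0 then 30 = 106d^2, so 106·30 = (106d)^2 is a perfect square in Q — but 106·30 = 3180 is not a perfect square (since 106 and 30 are distinct squarefree integers). Contradiction. Hence √30 ∉ Q(√106), so x^2 - 30 stays irreducible over Q(√106) and [Q(√106, √30) : Q(√106)] = 2. By the tower law, [Q(√106, √30) : Q] = 2 · 2 = 4.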